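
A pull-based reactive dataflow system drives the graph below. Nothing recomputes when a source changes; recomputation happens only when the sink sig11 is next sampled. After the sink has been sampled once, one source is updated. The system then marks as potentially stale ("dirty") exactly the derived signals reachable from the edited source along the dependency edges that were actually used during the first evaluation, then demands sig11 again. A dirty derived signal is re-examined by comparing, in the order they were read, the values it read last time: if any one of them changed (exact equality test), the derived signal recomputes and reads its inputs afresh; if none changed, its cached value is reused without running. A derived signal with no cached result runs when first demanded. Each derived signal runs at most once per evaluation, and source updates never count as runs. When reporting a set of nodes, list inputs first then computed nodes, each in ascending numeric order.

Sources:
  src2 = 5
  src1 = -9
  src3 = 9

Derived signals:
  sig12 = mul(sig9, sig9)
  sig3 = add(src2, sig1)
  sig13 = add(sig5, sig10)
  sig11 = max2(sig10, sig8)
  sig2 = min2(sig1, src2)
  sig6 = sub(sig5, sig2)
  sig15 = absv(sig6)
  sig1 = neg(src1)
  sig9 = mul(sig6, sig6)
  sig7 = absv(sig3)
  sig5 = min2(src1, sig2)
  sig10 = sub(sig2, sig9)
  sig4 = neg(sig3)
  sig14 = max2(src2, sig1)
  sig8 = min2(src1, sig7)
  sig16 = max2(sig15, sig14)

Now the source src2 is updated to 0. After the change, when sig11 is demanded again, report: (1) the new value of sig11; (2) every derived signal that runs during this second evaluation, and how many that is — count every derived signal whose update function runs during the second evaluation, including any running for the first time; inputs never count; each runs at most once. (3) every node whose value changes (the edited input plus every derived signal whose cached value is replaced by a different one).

First evaluation (everything demanded from the output):
  sig1 = neg(-9) = 9
  sig2 = min2(9, 5) = 5
  sig3 = add(5, 9) = 14
  sig5 = min2(-9, 5) = -9
  sig6 = sub(-9, 5) = -14
  sig7 = absv(14) = 14
  sig8 = min2(-9, 14) = -9
  sig9 = mul(-14, -14) = 196
  sig10 = sub(5, 196) = -191
  sig11 = max2(-191, -9) = -9

Propagation after the edit:
  sig2: runs — src2 5->0; result 0.
  sig3: runs — src2 5->0; result 9.
  sig5: runs — sig2 5->0; result -9 (same value as before).
  sig6: runs — sig2 5->0; result -9.
  sig7: runs — sig3 14->9; result 9.
  sig8: runs — sig7 14->9; result -9 (same value as before).
  sig9: runs — sig6 -14->-9; sig6 -14->-9; result 81.
  sig10: runs — sig2 5->0; sig9 196->81; result -81.
  sig11: runs — sig10 -191->-81; result -9 (same value as before).

New value of sig11: -9.
Derived signals that run: sig2, sig3, sig5, sig6, sig7, sig8, sig9, sig10, sig11 — 9 in total.
Values that change: src2, sig2, sig3, sig6, sig7, sig9, sig10.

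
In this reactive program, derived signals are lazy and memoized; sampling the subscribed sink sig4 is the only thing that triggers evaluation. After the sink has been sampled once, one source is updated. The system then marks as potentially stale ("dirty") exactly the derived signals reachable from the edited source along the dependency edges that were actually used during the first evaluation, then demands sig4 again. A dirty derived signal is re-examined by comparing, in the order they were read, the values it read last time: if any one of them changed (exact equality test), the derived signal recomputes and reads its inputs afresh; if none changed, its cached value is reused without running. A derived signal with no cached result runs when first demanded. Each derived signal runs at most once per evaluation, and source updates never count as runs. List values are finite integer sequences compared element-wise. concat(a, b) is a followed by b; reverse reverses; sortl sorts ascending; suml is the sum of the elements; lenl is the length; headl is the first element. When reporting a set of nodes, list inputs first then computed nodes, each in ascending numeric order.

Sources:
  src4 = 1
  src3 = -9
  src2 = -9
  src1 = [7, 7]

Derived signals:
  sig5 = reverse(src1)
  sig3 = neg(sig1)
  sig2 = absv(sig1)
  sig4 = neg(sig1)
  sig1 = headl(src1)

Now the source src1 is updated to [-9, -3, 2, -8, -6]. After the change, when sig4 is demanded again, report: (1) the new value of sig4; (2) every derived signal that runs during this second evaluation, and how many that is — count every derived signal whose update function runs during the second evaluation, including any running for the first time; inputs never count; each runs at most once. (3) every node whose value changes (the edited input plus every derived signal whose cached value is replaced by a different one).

First demand of the output computes:
  sig1 = headl([7, 7]) = 7
  sig4 = neg(7) = -7

After the edit, cleaning proceeds:
  sig1: a read changed (src1 [7, 7]->[-9, -3, 2, -8, -6]) — executes, giving -9.
  sig4: a read changed (sig1 7->-9) — executes, giving 9.

Demanding sig4 again yields 9.
2 derived signals run: sig1, sig4.
The nodes whose values change: src1, sig1, sig4.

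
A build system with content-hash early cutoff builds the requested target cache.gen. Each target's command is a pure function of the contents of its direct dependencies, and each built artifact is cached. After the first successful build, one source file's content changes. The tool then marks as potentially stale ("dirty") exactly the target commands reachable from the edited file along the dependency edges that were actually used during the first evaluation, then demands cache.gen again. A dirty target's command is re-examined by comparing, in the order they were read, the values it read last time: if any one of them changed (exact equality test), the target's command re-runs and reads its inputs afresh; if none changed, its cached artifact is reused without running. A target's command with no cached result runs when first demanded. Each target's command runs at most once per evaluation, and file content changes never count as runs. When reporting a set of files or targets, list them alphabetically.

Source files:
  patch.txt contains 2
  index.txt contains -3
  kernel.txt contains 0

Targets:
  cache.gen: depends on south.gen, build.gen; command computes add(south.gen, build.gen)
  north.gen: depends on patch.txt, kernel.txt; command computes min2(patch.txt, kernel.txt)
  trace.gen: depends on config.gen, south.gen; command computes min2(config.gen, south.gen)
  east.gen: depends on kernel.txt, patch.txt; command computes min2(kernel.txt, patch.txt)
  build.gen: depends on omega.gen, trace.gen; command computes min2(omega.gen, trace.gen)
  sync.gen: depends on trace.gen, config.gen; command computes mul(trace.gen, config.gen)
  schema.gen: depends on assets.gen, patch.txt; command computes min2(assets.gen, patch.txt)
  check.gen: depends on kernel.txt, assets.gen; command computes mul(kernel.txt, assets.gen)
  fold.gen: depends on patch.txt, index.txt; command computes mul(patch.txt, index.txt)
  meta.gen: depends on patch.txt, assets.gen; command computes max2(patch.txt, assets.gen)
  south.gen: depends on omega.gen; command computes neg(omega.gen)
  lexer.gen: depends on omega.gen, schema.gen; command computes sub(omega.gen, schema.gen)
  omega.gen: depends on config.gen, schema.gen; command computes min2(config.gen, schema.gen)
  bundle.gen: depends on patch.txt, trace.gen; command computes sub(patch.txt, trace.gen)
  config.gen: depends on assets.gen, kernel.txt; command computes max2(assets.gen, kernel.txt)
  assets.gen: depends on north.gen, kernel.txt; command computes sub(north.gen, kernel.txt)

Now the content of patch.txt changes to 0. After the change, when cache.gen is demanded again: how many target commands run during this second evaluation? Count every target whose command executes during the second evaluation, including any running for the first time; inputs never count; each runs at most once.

First evaluation (everything demanded from the output):
  north.gen = min2(2, 0) = 0
  assets.gen = sub(0, 0) = 0
  config.gen = max2(0, 0) = 0
  schema.gen = min2(0, 2) = 0
  omega.gen = min2(0, 0) = 0
  south.gen = neg(0) = 0
  trace.gen = min2(0, 0) = 0
  build.gen = min2(0, 0) = 0
  cache.gen = add(0, 0) = 0

Propagation after the edit:
  north.gen: runs — patch.txt 2->0; result 0 (same value as before).
  assets.gen: checked — values it read are unchanged (north.gen unchanged, kernel.txt unchanged); reused cached 0 without running.
  config.gen: checked — values it read are unchanged (assets.gen unchanged, kernel.txt unchanged); reused cached 0 without running.
  schema.gen: runs — patch.txt 2->0; result 0 (same value as before).
  omega.gen: checked — values it read are unchanged (config.gen unchanged, schema.gen unchanged); reused cached 0 without running.
  south.gen: checked — values it read are unchanged (omega.gen unchanged); reused cached 0 without running.
  trace.gen: checked — values it read are unchanged (config.gen unchanged, south.gen unchanged); reused cached 0 without running.
  build.gen: checked — values it read are unchanged (omega.gen unchanged, trace.gen unchanged); reused cached 0 without running.
  cache.gen: checked — values it read are unchanged (south.gen unchanged, build.gen unchanged); reused cached 0 without running.

Key observation: the cutoff stops propagation at assets.gen — its inputs' values are unchanged, so it reuses its cache.

Target commands that run: north.gen, schema.gen — 2 in total.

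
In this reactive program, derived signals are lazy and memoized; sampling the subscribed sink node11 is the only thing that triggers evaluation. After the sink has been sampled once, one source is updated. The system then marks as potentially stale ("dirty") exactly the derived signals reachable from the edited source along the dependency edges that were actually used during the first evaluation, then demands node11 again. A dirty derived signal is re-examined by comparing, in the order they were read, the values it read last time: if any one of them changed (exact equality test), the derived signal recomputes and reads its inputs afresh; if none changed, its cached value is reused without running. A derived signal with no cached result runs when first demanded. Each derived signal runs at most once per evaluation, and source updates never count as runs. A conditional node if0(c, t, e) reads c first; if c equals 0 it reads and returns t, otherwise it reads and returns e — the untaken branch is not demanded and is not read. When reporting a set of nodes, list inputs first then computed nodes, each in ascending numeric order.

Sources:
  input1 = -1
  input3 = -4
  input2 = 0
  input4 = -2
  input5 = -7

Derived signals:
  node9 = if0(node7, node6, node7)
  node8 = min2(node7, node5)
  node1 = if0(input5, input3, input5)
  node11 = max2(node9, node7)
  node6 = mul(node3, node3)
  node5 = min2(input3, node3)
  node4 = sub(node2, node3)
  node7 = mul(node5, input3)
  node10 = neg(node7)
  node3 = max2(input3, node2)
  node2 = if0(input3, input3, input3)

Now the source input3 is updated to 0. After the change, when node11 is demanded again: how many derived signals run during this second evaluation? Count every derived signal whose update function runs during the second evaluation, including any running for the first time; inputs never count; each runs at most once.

First demand of the output computes:
  node2 = if0(input3=-4 -> else branch input3) = -4
  node3 = max2(-4, -4) = -4
  node5 = min2(-4, -4) = -4
  node7 = mul(-4, -4) = 16
  node9 = if0(node7=16 -> else branch node7) = 16
  node11 = max2(16, 16) = 16

After the edit, cleaning proceeds:
  node2: a read changed (input3 -4->0; input3 -4->0) — executes, giving 0.
  node3: a read changed (input3 -4->0; node2 -4->0) — executes, giving 0.
  node5: a read changed (input3 -4->0; node3 -4->0) — executes, giving 0.
  node6: had never run; runs now, result 0.
  node7: a read changed (node5 -4->0; input3 -4->0) — executes, giving 0.
  node9: a read changed (node7 16->0; node7 16->0) — executes, giving 0.
  node11: a read changed (node9 16->0; node7 16->0) — executes, giving 0.

Note the branch switch — node6 had no cache and runs now for the first time.

7 derived signals run: node2, node3, node5, node6, node7, node9, node11.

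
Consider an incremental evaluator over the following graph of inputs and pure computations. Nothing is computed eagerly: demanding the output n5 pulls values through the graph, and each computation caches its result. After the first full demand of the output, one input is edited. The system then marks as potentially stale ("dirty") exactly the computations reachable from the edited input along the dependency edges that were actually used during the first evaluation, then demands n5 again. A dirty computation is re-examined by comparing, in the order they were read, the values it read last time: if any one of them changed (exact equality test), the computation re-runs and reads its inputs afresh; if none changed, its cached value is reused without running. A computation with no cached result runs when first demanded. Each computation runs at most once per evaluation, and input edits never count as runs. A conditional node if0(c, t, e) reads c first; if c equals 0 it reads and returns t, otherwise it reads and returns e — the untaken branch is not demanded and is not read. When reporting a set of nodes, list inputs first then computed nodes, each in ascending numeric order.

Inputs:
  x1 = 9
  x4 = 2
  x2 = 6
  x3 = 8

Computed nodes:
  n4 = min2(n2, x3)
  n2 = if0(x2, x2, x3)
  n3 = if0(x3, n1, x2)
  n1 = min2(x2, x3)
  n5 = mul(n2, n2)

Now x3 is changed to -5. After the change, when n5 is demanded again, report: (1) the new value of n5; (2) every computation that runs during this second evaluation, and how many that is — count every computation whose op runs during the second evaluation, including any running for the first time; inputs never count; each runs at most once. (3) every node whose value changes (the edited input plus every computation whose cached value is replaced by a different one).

n5 now evaluates to 25.
Run set: n2, n5 (2 run).
Changed values: x3, n2, n5.

Initial pass — values computed on the first demand:
  n2 = if0(x2=6 -> else branch x3) = 8
  n5 = mul(8, 8) = 64

Second demand — change propagation:
  n2: re-runs because x3 8->-5; new result -5.
  n5: re-runs because n2 8->-5; n2 8->-5; new result 25.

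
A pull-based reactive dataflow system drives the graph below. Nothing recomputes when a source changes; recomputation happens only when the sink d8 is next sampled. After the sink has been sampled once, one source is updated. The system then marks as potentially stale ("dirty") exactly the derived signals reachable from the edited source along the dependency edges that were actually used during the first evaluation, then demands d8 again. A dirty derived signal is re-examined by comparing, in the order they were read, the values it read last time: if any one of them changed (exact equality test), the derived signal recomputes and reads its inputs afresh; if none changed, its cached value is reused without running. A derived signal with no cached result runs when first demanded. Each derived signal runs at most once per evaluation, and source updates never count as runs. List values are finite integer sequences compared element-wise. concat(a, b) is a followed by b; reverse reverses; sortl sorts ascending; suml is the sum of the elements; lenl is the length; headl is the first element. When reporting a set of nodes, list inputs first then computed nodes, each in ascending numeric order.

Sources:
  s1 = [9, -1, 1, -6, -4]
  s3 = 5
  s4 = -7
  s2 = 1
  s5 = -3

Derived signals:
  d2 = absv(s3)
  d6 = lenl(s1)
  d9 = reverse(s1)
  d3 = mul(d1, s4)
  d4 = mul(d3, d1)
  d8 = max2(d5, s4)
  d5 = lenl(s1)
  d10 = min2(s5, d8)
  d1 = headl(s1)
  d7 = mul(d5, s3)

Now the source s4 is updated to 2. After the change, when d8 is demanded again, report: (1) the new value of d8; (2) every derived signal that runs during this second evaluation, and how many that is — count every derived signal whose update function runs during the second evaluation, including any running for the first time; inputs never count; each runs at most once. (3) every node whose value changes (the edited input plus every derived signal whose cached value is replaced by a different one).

New value of d8: 5.
Derived signals that run: d8 — 1 in total.
Values that change: s4.

First evaluation (everything demanded from the output):
  d5 = lenl([9, -1, 1, -6, -4]) = 5
  d8 = max2(5, -7) = 5

Propagation after the edit:
  d8: runs — s4 -7->2; result 5 (same value as before).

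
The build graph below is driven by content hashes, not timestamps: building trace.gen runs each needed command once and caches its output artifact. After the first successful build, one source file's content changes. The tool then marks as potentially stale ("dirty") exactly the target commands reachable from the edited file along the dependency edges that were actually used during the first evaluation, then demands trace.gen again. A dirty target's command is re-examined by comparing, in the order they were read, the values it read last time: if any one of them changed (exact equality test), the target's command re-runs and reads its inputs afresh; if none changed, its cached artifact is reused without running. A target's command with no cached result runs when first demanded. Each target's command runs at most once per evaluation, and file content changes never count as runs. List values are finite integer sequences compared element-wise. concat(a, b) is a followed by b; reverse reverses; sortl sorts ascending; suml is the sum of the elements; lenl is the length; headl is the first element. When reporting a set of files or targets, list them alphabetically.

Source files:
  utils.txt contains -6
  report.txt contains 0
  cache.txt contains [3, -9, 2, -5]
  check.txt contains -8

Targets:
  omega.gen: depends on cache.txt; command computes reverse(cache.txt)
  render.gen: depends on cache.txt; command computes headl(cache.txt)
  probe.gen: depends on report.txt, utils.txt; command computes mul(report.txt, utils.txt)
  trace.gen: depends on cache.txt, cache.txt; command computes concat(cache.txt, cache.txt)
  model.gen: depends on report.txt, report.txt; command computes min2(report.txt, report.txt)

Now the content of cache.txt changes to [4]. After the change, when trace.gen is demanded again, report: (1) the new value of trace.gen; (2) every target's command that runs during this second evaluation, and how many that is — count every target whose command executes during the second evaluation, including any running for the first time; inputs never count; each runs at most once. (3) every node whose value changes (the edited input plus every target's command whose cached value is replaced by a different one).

Initial pass — values computed on the first demand:
  trace.gen = concat([3, -9, 2, -5], [3, -9, 2, -5]) = [3, -9, 2, -5, 3, -9, 2, -5]

Second demand — change propagation:
  trace.gen: re-runs because cache.txt [3, -9, 2, -5]->[4]; cache.txt [3, -9, 2, -5]->[4]; new result [4, 4].

trace.gen now evaluates to [4, 4].
Run set: trace.gen (1 run).
Changed values: cache.txt, trace.gen.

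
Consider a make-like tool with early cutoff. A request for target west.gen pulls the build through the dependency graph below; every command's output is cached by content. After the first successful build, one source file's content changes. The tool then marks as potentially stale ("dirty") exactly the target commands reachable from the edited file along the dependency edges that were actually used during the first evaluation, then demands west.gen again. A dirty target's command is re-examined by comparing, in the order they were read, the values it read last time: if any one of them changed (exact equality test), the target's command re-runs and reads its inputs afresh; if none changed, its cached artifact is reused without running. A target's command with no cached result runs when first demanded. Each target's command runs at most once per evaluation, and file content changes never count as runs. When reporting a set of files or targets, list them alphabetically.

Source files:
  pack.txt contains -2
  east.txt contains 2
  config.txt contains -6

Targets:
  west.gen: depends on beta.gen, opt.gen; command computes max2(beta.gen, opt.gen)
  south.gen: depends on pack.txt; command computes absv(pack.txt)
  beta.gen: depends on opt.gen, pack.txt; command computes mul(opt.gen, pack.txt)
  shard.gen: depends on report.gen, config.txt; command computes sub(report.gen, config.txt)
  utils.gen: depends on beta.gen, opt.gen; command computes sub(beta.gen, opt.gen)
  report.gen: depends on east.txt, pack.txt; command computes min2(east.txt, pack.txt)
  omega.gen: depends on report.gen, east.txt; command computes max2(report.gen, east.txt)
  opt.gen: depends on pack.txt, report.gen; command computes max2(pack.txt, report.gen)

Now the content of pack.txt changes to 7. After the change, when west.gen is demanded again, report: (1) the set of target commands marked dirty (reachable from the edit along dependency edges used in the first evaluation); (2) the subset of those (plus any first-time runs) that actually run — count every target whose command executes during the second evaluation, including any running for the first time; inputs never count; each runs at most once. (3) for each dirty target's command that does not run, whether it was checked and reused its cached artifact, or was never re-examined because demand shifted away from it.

The edit dirties: beta.gen, opt.gen, report.gen, west.gen.
4 target commands run: beta.gen, opt.gen, report.gen, west.gen.
No dirty target's command escaped a run.

First demand of the output computes:
  report.gen = min2(2, -2) = -2
  opt.gen = max2(-2, -2) = -2
  beta.gen = mul(-2, -2) = 4
  west.gen = max2(4, -2) = 4

After the edit, cleaning proceeds:
  report.gen: a read changed (pack.txt -2->7) — executes, giving 2.
  opt.gen: a read changed (pack.txt -2->7; report.gen -2->2) — executes, giving 7.
  beta.gen: a read changed (opt.gen -2->7; pack.txt -2->7) — executes, giving 49.
  west.gen: a read changed (beta.gen 4->49; opt.gen -2->7) — executes, giving 49.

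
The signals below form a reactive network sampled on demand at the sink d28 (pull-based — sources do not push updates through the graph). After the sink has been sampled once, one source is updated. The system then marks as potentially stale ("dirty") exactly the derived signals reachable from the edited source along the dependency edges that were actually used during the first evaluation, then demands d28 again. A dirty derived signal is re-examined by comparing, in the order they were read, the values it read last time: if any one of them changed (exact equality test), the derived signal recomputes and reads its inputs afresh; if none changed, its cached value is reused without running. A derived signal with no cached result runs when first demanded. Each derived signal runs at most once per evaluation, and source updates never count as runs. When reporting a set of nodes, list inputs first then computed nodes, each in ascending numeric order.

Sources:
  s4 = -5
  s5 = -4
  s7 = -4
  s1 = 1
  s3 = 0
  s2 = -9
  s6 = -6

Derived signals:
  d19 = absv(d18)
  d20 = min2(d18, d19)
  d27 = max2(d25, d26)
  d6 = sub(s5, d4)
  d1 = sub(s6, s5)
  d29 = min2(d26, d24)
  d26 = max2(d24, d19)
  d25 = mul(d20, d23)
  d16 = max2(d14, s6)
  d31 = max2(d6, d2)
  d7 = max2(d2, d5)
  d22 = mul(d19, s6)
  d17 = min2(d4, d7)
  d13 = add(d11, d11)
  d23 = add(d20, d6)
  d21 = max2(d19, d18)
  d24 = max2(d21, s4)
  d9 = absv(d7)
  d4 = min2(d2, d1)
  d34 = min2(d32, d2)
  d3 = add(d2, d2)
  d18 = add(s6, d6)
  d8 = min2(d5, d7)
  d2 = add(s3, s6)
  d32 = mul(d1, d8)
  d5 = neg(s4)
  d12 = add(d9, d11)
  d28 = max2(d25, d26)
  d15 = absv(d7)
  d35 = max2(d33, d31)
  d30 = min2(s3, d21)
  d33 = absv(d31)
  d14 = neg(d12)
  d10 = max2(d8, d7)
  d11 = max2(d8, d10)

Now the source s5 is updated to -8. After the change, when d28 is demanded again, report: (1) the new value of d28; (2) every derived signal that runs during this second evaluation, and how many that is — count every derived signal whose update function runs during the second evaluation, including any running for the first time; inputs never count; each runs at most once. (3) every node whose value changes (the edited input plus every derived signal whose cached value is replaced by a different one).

Initial pass — values computed on the first demand:
  d1 = sub(-6, -4) = -2
  d2 = add(0, -6) = -6
  d4 = min2(-6, -2) = -6
  d6 = sub(-4, -6) = 2
  d18 = add(-6, 2) = -4
  d19 = absv(-4) = 4
  d20 = min2(-4, 4) = -4
  d21 = max2(4, -4) = 4
  d23 = add(-4, 2) = -2
  d24 = max2(4, -5) = 4
  d25 = mul(-4, -2) = 8
  d26 = max2(4, 4) = 4
  d28 = max2(8, 4) = 8

Second demand — change propagation:
  d1: re-runs because s5 -4->-8; new result 2.
  d4: re-runs because d1 -2->2; new result -6 (unchanged).
  d6: re-runs because s5 -4->-8; new result -2.
  d18: re-runs because d6 2->-2; new result -8.
  d19: re-runs because d18 -4->-8; new result 8.
  d20: re-runs because d18 -4->-8; d19 4->8; new result -8.
  d21: re-runs because d19 4->8; d18 -4->-8; new result 8.
  d23: re-runs because d20 -4->-8; d6 2->-2; new result -10.
  d24: re-runs because d21 4->8; new result 8.
  d25: re-runs because d20 -4->-8; d23 -2->-10; new result 80.
  d26: re-runs because d24 4->8; d19 4->8; new result 8.
  d28: re-runs because d25 8->80; d26 4->8; new result 80.

d28 now evaluates to 80.
Run set: d1, d4, d6, d18, d19, d20, d21, d23, d24, d25, d26, d28 (12 run).
Changed values: s5, d1, d6, d18, d19, d20, d21, d23, d24, d25, d26, d28.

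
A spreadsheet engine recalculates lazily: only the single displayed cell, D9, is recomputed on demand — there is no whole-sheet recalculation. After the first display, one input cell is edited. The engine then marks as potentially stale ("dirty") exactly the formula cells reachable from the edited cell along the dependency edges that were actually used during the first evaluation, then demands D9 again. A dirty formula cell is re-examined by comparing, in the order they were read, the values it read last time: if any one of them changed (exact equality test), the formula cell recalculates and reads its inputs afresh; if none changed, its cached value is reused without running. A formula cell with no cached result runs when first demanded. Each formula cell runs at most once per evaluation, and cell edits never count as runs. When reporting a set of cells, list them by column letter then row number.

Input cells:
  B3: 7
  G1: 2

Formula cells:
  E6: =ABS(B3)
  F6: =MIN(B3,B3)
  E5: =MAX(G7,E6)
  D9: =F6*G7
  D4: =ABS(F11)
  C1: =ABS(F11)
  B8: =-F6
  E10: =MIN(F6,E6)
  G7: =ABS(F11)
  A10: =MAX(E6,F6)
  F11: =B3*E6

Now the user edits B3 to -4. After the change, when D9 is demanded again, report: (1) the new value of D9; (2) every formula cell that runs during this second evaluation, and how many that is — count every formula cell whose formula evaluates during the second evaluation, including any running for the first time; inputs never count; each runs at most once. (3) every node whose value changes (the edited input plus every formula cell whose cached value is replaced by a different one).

First evaluation (everything demanded from the output):
  E6 = ABS(7) = 7
  F6 = MIN(7, 7) = 7
  F11 = 7 * 7 = 49
  G7 = ABS(49) = 49
  D9 = 7 * 49 = 343

Propagation after the edit:
  E6: runs — B3 7->-4; result 4.
  F6: runs — B3 7->-4; B3 7->-4; result -4.
  F11: runs — B3 7->-4; E6 7->4; result -16.
  G7: runs — F11 49->-16; result 16.
  D9: runs — F6 7->-4; G7 49->16; result -64.

New value of D9: -64.
Formula cells that run: D9, E6, F6, F11, G7 — 5 in total.
Values that change: B3, D9, E6, F6, F11, G7.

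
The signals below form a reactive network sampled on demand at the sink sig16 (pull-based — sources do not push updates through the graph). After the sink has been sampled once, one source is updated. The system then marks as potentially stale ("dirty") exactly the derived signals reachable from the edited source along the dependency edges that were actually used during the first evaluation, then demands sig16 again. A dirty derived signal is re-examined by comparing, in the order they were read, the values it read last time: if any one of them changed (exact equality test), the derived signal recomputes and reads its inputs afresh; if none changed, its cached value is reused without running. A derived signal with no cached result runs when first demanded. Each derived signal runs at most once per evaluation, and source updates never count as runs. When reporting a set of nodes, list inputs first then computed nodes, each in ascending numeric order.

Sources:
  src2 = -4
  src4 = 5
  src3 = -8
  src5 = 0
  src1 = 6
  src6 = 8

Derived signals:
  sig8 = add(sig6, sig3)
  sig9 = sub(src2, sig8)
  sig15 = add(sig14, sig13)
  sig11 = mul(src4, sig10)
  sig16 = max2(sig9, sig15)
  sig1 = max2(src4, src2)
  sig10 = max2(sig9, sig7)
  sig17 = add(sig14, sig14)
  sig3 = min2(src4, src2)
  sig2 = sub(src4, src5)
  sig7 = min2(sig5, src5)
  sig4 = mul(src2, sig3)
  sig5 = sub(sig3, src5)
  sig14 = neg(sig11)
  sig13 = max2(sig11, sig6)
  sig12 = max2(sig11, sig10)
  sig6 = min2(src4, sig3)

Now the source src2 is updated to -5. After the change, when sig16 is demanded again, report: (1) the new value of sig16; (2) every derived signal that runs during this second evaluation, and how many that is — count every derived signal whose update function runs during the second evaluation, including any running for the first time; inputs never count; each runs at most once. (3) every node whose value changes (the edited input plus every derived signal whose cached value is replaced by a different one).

sig16 now evaluates to 5.
Run set: sig3, sig5, sig6, sig7, sig8, sig9, sig10, sig11, sig13, sig14, sig15, sig16 (12 run).
Changed values: src2, sig3, sig5, sig6, sig7, sig8, sig9, sig10, sig11, sig13, sig14, sig16.

Initial pass — values computed on the first demand:
  sig3 = min2(5, -4) = -4
  sig5 = sub(-4, 0) = -4
  sig6 = min2(5, -4) = -4
  sig7 = min2(-4, 0) = -4
  sig8 = add(-4, -4) = -8
  sig9 = sub(-4, -8) = 4
  sig10 = max2(4, -4) = 4
  sig11 = mul(5, 4) = 20
  sig13 = max2(20, -4) = 20
  sig14 = neg(20) = -20
  sig15 = add(-20, 20) = 0
  sig16 = max2(4, 0) = 4

Second demand — change propagation:
  sig3: re-runs because src2 -4->-5; new result -5.
  sig5: re-runs because sig3 -4->-5; new result -5.
  sig6: re-runs because sig3 -4->-5; new result -5.
  sig7: re-runs because sig5 -4->-5; new result -5.
  sig8: re-runs because sig6 -4->-5; sig3 -4->-5; new result -10.
  sig9: re-runs because src2 -4->-5; sig8 -8->-10; new result 5.
  sig10: re-runs because sig9 4->5; sig7 -4->-5; new result 5.
  sig11: re-runs because sig10 4->5; new result 25.
  sig13: re-runs because sig11 20->25; sig6 -4->-5; new result 25.
  sig14: re-runs because sig11 20->25; new result -25.
  sig15: re-runs because sig14 -20->-25; sig13 20->25; new result 0 (unchanged).
  sig16: re-runs because sig9 4->5; new result 5.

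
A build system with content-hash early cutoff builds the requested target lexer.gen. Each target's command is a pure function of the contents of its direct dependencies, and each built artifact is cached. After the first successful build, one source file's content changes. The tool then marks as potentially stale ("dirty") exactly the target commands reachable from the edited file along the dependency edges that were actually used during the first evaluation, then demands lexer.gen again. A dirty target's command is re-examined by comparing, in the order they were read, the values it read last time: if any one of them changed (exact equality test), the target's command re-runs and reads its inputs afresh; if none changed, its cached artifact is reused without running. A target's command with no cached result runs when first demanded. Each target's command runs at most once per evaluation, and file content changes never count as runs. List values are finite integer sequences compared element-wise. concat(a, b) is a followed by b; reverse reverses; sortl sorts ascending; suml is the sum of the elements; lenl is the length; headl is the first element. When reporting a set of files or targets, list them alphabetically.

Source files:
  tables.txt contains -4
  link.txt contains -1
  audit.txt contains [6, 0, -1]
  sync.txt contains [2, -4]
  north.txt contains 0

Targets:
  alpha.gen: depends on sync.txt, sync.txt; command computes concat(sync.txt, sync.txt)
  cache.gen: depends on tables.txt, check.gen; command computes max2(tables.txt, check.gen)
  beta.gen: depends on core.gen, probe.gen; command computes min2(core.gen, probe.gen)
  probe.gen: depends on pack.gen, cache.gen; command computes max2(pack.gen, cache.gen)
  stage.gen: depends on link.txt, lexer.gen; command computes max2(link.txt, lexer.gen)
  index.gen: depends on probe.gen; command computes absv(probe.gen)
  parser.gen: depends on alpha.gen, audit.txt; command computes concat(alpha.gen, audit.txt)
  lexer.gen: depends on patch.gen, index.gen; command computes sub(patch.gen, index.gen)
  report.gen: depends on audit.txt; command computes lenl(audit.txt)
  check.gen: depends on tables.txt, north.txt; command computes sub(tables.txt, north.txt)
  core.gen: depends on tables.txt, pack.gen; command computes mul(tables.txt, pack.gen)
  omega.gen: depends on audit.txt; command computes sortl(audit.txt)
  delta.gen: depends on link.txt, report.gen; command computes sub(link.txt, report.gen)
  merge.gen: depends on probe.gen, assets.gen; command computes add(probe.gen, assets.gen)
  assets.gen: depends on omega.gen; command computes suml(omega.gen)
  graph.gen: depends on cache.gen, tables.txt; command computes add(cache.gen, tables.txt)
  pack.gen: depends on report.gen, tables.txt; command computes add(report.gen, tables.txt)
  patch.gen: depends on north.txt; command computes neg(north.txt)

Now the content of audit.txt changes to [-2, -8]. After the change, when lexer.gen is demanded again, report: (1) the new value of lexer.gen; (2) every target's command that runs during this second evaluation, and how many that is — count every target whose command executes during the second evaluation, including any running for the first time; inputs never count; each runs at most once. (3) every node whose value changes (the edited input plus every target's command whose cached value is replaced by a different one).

New value of lexer.gen: -2.
Target commands that run: index.gen, lexer.gen, pack.gen, probe.gen, report.gen — 5 in total.
Values that change: audit.txt, index.gen, lexer.gen, pack.gen, probe.gen, report.gen.

First evaluation (everything demanded from the output):
  check.gen = sub(-4, 0) = -4
  cache.gen = max2(-4, -4) = -4
  patch.gen = neg(0) = 0
  report.gen = lenl([6, 0, -1]) = 3
  pack.gen = add(3, -4) = -1
  probe.gen = max2(-1, -4) = -1
  index.gen = absv(-1) = 1
  lexer.gen = sub(0, 1) = -1

Propagation after the edit:
  report.gen: runs — audit.txt [6, 0, -1]->[-2, -8]; result 2.
  pack.gen: runs — report.gen 3->2; result -2.
  probe.gen: runs — pack.gen -1->-2; result -2.
  index.gen: runs — probe.gen -1->-2; result 2.
  lexer.gen: runs — index.gen 1->2; result -2.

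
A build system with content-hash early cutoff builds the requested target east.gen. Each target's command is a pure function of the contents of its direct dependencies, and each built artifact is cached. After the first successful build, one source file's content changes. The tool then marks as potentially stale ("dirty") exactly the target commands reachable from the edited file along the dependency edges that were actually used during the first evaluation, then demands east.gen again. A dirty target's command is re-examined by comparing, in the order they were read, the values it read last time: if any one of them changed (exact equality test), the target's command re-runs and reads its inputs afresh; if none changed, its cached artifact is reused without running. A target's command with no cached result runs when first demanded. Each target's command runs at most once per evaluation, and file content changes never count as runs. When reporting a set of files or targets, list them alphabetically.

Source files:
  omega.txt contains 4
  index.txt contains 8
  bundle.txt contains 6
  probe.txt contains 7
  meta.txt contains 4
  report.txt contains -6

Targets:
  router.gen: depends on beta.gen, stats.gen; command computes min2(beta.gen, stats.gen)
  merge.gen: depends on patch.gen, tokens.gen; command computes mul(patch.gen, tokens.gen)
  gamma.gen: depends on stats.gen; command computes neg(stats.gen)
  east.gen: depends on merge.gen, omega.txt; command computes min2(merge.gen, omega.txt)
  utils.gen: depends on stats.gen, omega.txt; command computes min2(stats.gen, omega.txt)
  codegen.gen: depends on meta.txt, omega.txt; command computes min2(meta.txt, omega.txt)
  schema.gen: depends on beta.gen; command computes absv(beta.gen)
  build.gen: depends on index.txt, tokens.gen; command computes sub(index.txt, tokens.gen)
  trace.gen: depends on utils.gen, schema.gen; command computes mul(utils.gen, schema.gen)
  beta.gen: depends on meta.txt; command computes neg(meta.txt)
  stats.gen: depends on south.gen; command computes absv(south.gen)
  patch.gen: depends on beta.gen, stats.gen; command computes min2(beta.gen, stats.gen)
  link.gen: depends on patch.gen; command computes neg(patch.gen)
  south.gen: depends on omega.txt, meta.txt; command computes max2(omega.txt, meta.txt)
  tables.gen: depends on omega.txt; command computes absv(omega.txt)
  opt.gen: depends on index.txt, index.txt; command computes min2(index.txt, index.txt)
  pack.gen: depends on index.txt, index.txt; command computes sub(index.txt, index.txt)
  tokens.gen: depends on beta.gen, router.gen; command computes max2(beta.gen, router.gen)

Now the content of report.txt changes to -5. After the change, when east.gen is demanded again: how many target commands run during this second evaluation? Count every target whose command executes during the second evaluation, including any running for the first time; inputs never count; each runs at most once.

Target commands that run: none — 0 in total.
Key observation: report.txt is never demanded by the output, so the edit triggers no recomputation at all.

First evaluation (everything demanded from the output):
  beta.gen = neg(4) = -4
  south.gen = max2(4, 4) = 4
  stats.gen = absv(4) = 4
  patch.gen = min2(-4, 4) = -4
  router.gen = min2(-4, 4) = -4
  tokens.gen = max2(-4, -4) = -4
  merge.gen = mul(-4, -4) = 16
  east.gen = min2(16, 4) = 4

Propagation after the edit:
  report.txt feeds no computation that the output demands — nothing is marked dirty and nothing runs.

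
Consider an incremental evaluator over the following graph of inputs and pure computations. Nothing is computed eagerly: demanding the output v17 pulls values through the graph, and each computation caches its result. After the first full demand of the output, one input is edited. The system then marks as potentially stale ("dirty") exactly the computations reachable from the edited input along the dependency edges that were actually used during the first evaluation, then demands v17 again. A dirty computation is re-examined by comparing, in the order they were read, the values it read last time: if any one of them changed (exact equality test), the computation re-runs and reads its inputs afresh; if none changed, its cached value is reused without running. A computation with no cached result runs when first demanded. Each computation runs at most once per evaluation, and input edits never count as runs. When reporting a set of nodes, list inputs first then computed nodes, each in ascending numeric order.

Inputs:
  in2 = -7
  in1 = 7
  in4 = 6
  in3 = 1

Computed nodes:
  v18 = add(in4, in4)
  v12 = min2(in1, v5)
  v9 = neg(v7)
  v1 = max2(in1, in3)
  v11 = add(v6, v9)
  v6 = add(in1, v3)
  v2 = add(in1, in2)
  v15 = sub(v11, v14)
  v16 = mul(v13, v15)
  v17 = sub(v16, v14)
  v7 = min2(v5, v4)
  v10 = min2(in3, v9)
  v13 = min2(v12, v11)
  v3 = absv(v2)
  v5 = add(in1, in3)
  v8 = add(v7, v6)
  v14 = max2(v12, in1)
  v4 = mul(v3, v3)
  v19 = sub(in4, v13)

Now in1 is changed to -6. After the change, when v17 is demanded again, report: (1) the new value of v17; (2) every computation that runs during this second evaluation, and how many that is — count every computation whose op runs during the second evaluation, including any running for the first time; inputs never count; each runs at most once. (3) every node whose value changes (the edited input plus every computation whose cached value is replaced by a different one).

Initial pass — values computed on the first demand:
  v2 = add(7, -7) = 0
  v3 = absv(0) = 0
  v4 = mul(0, 0) = 0
  v5 = add(7, 1) = 8
  v6 = add(7, 0) = 7
  v7 = min2(8, 0) = 0
  v9 = neg(0) = 0
  v11 = add(7, 0) = 7
  v12 = min2(7, 8) = 7
  v13 = min2(7, 7) = 7
  v14 = max2(7, 7) = 7
  v15 = sub(7, 7) = 0
  v16 = mul(7, 0) = 0
  v17 = sub(0, 7) = -7

Second demand — change propagation:
  v2: re-runs because in1 7->-6; new result -13.
  v3: re-runs because v2 0->-13; new result 13.
  v4: re-runs because v3 0->13; v3 0->13; new result 169.
  v5: re-runs because in1 7->-6; new result -5.
  v6: re-runs because in1 7->-6; v3 0->13; new result 7 (unchanged).
  v7: re-runs because v5 8->-5; v4 0->169; new result -5.
  v9: re-runs because v7 0->-5; new result 5.
  v11: re-runs because v9 0->5; new result 12.
  v12: re-runs because in1 7->-6; v5 8->-5; new result -6.
  v13: re-runs because v12 7->-6; v11 7->12; new result -6.
  v14: re-runs because v12 7->-6; in1 7->-6; new result -6.
  v15: re-runs because v11 7->12; v14 7->-6; new result 18.
  v16: re-runs because v13 7->-6; v15 0->18; new result -108.
  v17: re-runs because v16 0->-108; v14 7->-6; new result -102.

v17 now evaluates to -102.
Run set: v2, v3, v4, v5, v6, v7, v9, v11, v12, v13, v14, v15, v16, v17 (14 run).
Changed values: in1, v2, v3, v4, v5, v7, v9, v11, v12, v13, v14, v15, v16, v17.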